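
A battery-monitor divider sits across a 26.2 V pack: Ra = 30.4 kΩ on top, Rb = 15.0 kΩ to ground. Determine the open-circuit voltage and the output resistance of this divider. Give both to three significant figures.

V_th = 8.66 V, R_th = 10.0 kΩ

V_th is the open-circuit tap voltage: 26.2 × 15.0/(30.4 + 15.0) = 8.66 V.
With the supply zeroed, Ra and Rb appear in parallel from the tap: R_th = Ra‖Rb = (30.4 × 15.0)/45.40 = 10.0 kΩ.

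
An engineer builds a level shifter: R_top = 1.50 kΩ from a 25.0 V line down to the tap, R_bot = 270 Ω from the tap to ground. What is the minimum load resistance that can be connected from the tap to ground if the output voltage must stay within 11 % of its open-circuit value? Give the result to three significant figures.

R_L(min) ≈ 1.85 kΩ

Output resistance R_th = R_top‖R_bot = (1500 × 270)/1770 = 228.8 Ω.
The fractional drop is R_th/(R_th + R_L); requiring this ≤ 0.110 gives R_L ≥ R_th(1/0.110 − 1) = 228.8 × 8.091 = 1.85 kΩ.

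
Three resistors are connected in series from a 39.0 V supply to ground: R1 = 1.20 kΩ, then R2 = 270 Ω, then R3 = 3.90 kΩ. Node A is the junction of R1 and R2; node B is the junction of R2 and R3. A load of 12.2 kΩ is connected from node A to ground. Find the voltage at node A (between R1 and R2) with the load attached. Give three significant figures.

Below node A the series string R2+R3 = 4170 Ω sits in parallel with the 12200 Ω load: 3108 Ω.
V_A = 39.0 × 3108/(1200 + 3108) = 28.1 V.

V ≈ 28.1 V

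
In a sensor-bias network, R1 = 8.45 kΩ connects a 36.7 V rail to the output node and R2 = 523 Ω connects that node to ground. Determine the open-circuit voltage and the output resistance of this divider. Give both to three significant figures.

V_th is the open-circuit tap voltage: 36.7 × 523/(8450 + 523) = 2.14 V.
With the supply zeroed, R1 and R2 appear in parallel from the tap: R_th = R1‖R2 = (8450 × 523)/8973 = 493 Ω.

V_th = 2.14 V, R_th = 493 Ω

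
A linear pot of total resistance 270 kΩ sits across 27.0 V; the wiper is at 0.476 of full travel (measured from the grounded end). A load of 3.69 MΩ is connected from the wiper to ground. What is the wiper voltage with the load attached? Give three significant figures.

The wiper splits the pot into (1−α)R = 141.5 kΩ above and αR = 128.5 kΩ below.
Lower section ‖ load = 124.2 kΩ.
V_wiper = 27.0 × 124.2/(141.5 + 124.2) = 12.6 V.

V ≈ 12.6 V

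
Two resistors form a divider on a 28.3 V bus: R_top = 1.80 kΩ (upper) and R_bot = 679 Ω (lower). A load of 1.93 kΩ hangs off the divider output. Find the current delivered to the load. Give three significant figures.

R_bot‖R_L = 502.3 Ω; V_out = 28.3 × 502.3/2302 = 6.174 V.
I_L = V_out / R_L = 6.174 / 1.93 kΩ = 3.20 mA.

I_L ≈ 3.20 mA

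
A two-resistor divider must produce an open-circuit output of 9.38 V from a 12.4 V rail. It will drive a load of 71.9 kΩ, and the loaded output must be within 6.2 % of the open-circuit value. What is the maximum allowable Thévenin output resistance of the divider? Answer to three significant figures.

Loading drop = R_th/(R_th + R_L) ≤ 0.0620, so R_th ≤ R_L · ε/(1−ε) = 71.9 kΩ × 0.0620/0.9380 = 4.75 kΩ.
(Any R1, R2 with R2/(R1+R2) = 0.756 and R1‖R2 ≤ 4.75 kΩ will meet the spec.)

R_th ≤ 4.75 kΩ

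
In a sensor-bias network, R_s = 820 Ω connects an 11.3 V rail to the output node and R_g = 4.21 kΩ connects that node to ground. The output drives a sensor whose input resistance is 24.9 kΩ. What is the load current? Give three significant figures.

I_L ≈ 0.370 mA

R_g‖R_L = 3601 Ω; V_out = 11.3 × 3601/4421 = 9.204 V.
I_L = V_out / R_L = 9.204 / 24.9 kΩ = 0.370 mA.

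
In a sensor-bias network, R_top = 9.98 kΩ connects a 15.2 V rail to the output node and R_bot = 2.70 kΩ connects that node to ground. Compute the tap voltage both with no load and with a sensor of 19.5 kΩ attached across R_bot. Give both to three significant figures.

Unloaded: 3.24 V; loaded: 2.92 V

Open-circuit: V = 15.2 × 2.70/(9.98 + 2.70) = 3.24 V.
With the load, R_bot becomes R_bot‖R_L = 2.372 kΩ, so V = 15.2 × 2.372/12.35 = 2.92 V.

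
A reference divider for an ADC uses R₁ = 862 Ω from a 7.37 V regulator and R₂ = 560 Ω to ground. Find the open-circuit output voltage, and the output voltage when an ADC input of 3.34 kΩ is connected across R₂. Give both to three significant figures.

Unloaded: 2.90 V; loaded: 2.63 V

Open-circuit: V = 7.37 × 560/(862 + 560) = 2.90 V.
With the load, R₂ becomes R₂‖R_L = 479.6 Ω, so V = 7.37 × 479.6/1342 = 2.63 V.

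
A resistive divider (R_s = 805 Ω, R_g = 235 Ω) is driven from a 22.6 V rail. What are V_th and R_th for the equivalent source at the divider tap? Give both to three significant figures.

V_th is the open-circuit tap voltage: 22.6 × 235/(805 + 235) = 5.11 V.
With the supply zeroed, R_s and R_g appear in parallel from the tap: R_th = R_s‖R_g = (805 × 235)/1040 = 182 Ω.

V_th = 5.11 V, R_th = 182 Ω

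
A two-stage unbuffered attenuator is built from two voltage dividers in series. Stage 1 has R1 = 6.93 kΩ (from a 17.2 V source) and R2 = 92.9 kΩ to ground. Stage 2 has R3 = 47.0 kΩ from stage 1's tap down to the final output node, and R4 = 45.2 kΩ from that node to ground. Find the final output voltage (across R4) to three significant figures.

Stage 2 presents R3+R4 = 92.20 kΩ as a load on stage 1's tap.
Stage 1's lower leg becomes R2‖(R3+R4) = 46.27 kΩ, so V_mid = 17.2 × 46.27/53.20 = 14.96 V.
Stage 2 is itself unloaded: V_out = V_mid × R4/(R3+R4) = 14.96 × 45.2/92.20 = 7.33 V.

V_out ≈ 7.33 V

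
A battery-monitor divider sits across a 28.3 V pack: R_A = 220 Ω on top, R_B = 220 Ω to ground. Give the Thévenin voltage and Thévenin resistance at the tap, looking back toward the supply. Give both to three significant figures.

V_th = 14.2 V, R_th = 110 Ω

V_th is the open-circuit tap voltage: 28.3 × 220/(220 + 220) = 14.2 V.
With the supply zeroed, R_A and R_B appear in parallel from the tap: R_th = R_A‖R_B = (220 × 220)/440.0 = 110 Ω.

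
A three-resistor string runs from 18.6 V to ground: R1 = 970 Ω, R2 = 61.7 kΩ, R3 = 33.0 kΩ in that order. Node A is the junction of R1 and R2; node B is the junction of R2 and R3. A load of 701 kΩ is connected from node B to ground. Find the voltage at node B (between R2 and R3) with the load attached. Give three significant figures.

At node B, R3 is in parallel with the load: R3‖R_L = 31520 Ω.
Below node A the resistance is R2 + (R3‖R_L) = 93220 Ω, so V_A = 18.6 × 93220/94190 = 18.41 V.
Then V_B = V_A × (R3‖R_L)/(R2 + R3‖R_L) = 18.41 × 31520/93220 = 6.22 V.

V ≈ 6.22 V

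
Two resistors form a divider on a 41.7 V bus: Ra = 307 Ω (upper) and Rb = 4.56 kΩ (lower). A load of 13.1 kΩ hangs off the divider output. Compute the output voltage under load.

The load sits in parallel with Rb: Rb‖R_L = (4560 × 13100) / (4560 + 13100) = 3383 Ω.
V_out = 41.7 × 3383 / (307 + 3383) = 41.7 × 3383/3690 = 38.2 V.

V_out ≈ 38.2 V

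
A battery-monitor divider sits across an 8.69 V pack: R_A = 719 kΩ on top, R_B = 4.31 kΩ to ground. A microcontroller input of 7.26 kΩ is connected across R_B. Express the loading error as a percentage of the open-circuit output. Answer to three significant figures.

37.1 %

Unloaded V = 8.69 × 4.31/723.3 = 0.05178 V.
Loaded: R_B‖R_L = 2.704 kΩ, giving V = 8.69 × 2.704/721.7 = 0.03256 V.
Drop = (0.05178 − 0.03256) / 0.05178 = 37.1 %.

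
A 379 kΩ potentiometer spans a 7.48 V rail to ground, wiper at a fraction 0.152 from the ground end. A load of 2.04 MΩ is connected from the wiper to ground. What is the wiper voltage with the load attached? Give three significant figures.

The wiper splits the pot into (1−α)R = 321.4 kΩ above and αR = 57.61 kΩ below.
Lower section ‖ load = 56.03 kΩ.
V_wiper = 7.48 × 56.03/(321.4 + 56.03) = 1.11 V.

V ≈ 1.11 V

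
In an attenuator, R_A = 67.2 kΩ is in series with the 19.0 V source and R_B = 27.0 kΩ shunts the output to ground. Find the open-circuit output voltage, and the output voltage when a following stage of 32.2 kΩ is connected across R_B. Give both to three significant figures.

Open-circuit: V = 19.0 × 27.0/(67.2 + 27.0) = 5.45 V.
With the load, R_B becomes R_B‖R_L = 14.69 kΩ, so V = 19.0 × 14.69/81.89 = 3.41 V.

Unloaded: 5.45 V; loaded: 3.41 V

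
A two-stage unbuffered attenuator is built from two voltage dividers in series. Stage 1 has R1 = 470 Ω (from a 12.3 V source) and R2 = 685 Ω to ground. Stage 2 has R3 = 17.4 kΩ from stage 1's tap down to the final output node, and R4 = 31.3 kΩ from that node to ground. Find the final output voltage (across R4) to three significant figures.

V_out ≈ 4.66 V

Stage 2 presents R3+R4 = 48700 Ω as a load on stage 1's tap.
Stage 1's lower leg becomes R2‖(R3+R4) = 675.5 Ω, so V_mid = 12.3 × 675.5/1145 = 7.253 V.
Stage 2 is itself unloaded: V_out = V_mid × R4/(R3+R4) = 7.253 × 31300/48700 = 4.66 V.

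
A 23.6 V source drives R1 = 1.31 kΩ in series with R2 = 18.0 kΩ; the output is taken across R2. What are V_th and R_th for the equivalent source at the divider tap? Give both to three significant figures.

V_th is the open-circuit tap voltage: 23.6 × 18.0/(1.31 + 18.0) = 22.0 V.
With the supply zeroed, R1 and R2 appear in parallel from the tap: R_th = R1‖R2 = (1.31 × 18.0)/19.31 = 1.22 kΩ.

V_th = 22.0 V, R_th = 1.22 kΩ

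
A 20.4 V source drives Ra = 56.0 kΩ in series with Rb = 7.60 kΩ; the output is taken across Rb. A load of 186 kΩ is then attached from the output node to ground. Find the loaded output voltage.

The load sits in parallel with Rb: Rb‖R_L = (7.60 × 186) / (7.60 + 186) = 7.302 kΩ.
V_out = 20.4 × 7.302 / (56.0 + 7.302) = 20.4 × 7.302/63.30 = 2.35 V.

V_out ≈ 2.35 V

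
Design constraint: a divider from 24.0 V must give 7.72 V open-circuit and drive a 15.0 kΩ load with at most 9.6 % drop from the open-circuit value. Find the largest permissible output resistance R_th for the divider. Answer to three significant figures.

Loading drop = R_th/(R_th + R_L) ≤ 0.0960, so R_th ≤ R_L · ε/(1−ε) = 15.0 kΩ × 0.0960/0.9040 = 1.59 kΩ.
(Any R1, R2 with R2/(R1+R2) = 0.322 and R1‖R2 ≤ 1.59 kΩ will meet the spec.)

R_th ≤ 1.59 kΩ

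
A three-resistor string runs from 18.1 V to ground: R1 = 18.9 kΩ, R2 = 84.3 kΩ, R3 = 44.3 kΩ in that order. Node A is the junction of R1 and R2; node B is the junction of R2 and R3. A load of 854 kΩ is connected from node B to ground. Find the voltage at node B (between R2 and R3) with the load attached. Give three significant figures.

At node B, R3 is in parallel with the load: R3‖R_L = 42.12 kΩ.
Below node A the resistance is R2 + (R3‖R_L) = 126.4 kΩ, so V_A = 18.1 × 126.4/145.3 = 15.75 V.
Then V_B = V_A × (R3‖R_L)/(R2 + R3‖R_L) = 15.75 × 42.12/126.4 = 5.25 V.

V ≈ 5.25 V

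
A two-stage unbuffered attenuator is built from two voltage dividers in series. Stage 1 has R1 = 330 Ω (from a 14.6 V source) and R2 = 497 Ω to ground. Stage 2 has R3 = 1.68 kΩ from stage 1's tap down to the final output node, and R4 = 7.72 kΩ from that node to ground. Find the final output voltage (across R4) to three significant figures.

Stage 2 presents R3+R4 = 9400 Ω as a load on stage 1's tap.
Stage 1's lower leg becomes R2‖(R3+R4) = 472.0 Ω, so V_mid = 14.6 × 472.0/802.0 = 8.593 V.
Stage 2 is itself unloaded: V_out = V_mid × R4/(R3+R4) = 8.593 × 7720/9400 = 7.06 V.

V_out ≈ 7.06 V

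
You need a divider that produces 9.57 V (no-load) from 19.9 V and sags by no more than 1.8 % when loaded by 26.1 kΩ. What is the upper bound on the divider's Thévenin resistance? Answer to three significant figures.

Loading drop = R_th/(R_th + R_L) ≤ 0.0180, so R_th ≤ R_L · ε/(1−ε) = 26.1 kΩ × 0.0180/0.9820 = 478 Ω.
(Any R1, R2 with R2/(R1+R2) = 0.481 and R1‖R2 ≤ 478 Ω will meet the spec.)

R_th ≤ 478 Ω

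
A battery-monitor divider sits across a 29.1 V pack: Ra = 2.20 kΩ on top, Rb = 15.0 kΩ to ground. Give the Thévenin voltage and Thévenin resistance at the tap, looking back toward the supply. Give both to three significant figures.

V_th is the open-circuit tap voltage: 29.1 × 15.0/(2.20 + 15.0) = 25.4 V.
With the supply zeroed, Ra and Rb appear in parallel from the tap: R_th = Ra‖Rb = (2.20 × 15.0)/17.20 = 1.92 kΩ.

V_th = 25.4 V, R_th = 1.92 kΩ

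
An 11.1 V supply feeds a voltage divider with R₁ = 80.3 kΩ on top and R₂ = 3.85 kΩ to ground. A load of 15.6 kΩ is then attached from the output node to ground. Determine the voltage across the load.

V_out ≈ 0.411 V

The load sits in parallel with R₂: R₂‖R_L = (3.85 × 15.6) / (3.85 + 15.6) = 3.088 kΩ.
V_out = 11.1 × 3.088 / (80.3 + 3.088) = 11.1 × 3.088/83.39 = 0.411 V.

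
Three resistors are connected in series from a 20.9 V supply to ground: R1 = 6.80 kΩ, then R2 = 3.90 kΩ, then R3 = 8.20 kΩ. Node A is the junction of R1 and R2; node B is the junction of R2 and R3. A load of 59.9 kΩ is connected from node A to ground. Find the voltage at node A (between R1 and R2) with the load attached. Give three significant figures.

Below node A the series string R2+R3 = 12.10 kΩ sits in parallel with the 59.9 kΩ load: 10.07 kΩ.
V_A = 20.9 × 10.07/(6.80 + 10.07) = 12.5 V.

V ≈ 12.5 V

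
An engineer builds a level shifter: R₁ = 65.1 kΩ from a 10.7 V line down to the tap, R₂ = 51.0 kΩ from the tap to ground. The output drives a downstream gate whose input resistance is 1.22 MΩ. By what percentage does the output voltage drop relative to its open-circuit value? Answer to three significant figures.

The divider's output (Thévenin) resistance is R₁‖R₂ = 28.60 kΩ.
Fractional drop under load = R_th/(R_th + R_L) = 28.60 / (28.60 + 1220) = 0.02290.
So the output falls by 2.29 %.

2.29 %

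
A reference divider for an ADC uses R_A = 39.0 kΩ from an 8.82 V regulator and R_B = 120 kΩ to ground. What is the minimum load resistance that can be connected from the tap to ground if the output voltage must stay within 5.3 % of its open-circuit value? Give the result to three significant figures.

R_L(min) ≈ 526 kΩ

Output resistance R_th = R_A‖R_B = (39.0 × 120)/159.0 = 29.43 kΩ.
The fractional drop is R_th/(R_th + R_L); requiring this ≤ 0.0530 gives R_L ≥ R_th(1/0.0530 − 1) = 29.43 × 17.87 = 526 kΩ.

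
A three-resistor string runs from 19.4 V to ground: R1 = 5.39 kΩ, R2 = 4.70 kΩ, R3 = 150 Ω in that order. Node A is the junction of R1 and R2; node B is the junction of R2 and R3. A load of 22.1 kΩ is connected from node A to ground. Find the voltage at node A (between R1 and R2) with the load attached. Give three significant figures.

V ≈ 8.24 V

Below node A the series string R2+R3 = 4850 Ω sits in parallel with the 22100 Ω load: 3977 Ω.
V_A = 19.4 × 3977/(5390 + 3977) = 8.24 V.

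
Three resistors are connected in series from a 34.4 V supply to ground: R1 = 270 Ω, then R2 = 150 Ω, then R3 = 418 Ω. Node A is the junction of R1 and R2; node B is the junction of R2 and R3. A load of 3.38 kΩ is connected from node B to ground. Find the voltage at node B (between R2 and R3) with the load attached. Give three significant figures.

V ≈ 16.2 V

At node B, R3 is in parallel with the load: R3‖R_L = 372.0 Ω.
Below node A the resistance is R2 + (R3‖R_L) = 522.0 Ω, so V_A = 34.4 × 522.0/792.0 = 22.67 V.
Then V_B = V_A × (R3‖R_L)/(R2 + R3‖R_L) = 22.67 × 372.0/522.0 = 16.2 V.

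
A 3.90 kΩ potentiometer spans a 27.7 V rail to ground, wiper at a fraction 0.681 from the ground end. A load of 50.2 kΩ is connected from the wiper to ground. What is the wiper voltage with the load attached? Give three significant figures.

V ≈ 18.6 V

The wiper splits the pot into (1−α)R = 1.244 kΩ above and αR = 2.656 kΩ below.
Lower section ‖ load = 2.522 kΩ.
V_wiper = 27.7 × 2.522/(1.244 + 2.522) = 18.6 V.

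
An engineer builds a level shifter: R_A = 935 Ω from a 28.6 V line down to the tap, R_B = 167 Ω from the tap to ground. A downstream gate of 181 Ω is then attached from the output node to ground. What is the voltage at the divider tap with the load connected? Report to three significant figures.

V_out ≈ 2.43 V

The load sits in parallel with R_B: R_B‖R_L = (167 × 181) / (167 + 181) = 86.86 Ω.
V_out = 28.6 × 86.86 / (935 + 86.86) = 28.6 × 86.86/1022 = 2.43 V.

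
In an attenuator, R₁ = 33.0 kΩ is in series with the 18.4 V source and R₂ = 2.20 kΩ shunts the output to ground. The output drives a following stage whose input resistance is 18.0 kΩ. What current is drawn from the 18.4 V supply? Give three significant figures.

R₂‖R_L = 1.960 kΩ, so the source sees R₁ + R₂‖R_L = 34.96 kΩ.
I = 18.4 V / 34.96 kΩ = 0.526 mA.

I ≈ 0.526 mA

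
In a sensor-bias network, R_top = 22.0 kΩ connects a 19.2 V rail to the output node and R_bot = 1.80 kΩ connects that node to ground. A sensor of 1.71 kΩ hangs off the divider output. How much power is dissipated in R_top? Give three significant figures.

P ≈ 15.5 mW

Total resistance from the source is R_top + (R_bot‖R_L) = 22.88 kΩ, so I = 19.2/22.88 kΩ = 0.8393 mA.
P = I²·R_top = (0.8393 mA)² × 22.0 kΩ = 15.5 mW.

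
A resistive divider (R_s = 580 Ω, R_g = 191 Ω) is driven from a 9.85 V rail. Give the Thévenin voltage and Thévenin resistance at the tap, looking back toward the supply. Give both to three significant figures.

V_th = 2.44 V, R_th = 144 Ω

V_th is the open-circuit tap voltage: 9.85 × 191/(580 + 191) = 2.44 V.
With the supply zeroed, R_s and R_g appear in parallel from the tap: R_th = R_s‖R_g = (580 × 191)/771.0 = 144 Ω.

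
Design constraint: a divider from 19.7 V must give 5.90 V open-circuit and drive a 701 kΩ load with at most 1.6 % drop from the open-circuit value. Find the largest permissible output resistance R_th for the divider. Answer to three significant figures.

Loading drop = R_th/(R_th + R_L) ≤ 0.0160, so R_th ≤ R_L · ε/(1−ε) = 701 kΩ × 0.0160/0.9840 = 11.4 kΩ.
(Any R1, R2 with R2/(R1+R2) = 0.299 and R1‖R2 ≤ 11.4 kΩ will meet the spec.)

R_th ≤ 11.4 kΩ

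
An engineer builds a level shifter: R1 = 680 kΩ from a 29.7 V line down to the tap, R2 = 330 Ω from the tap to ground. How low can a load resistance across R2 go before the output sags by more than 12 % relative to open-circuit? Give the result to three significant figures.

Output resistance R_th = R1‖R2 = (680000 × 330)/680300 = 329.8 Ω.
The fractional drop is R_th/(R_th + R_L); requiring this ≤ 0.120 gives R_L ≥ R_th(1/0.120 − 1) = 329.8 × 7.333 = 2.42 kΩ.

R_L(min) ≈ 2.42 kΩ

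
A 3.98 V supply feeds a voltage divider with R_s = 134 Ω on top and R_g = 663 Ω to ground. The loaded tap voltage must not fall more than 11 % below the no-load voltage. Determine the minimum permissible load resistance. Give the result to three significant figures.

Output resistance R_th = R_s‖R_g = (134 × 663)/797.0 = 111.5 Ω.
The fractional drop is R_th/(R_th + R_L); requiring this ≤ 0.110 gives R_L ≥ R_th(1/0.110 − 1) = 111.5 × 8.091 = 902 Ω.

R_L(min) ≈ 902 Ω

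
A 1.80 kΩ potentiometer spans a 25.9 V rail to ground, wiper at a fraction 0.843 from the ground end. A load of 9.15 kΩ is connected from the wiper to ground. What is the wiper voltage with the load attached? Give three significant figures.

V ≈ 21.3 V

The wiper splits the pot into (1−α)R = 282.6 Ω above and αR = 1517 Ω below.
Lower section ‖ load = 1302 Ω.
V_wiper = 25.9 × 1302/(282.6 + 1302) = 21.3 V.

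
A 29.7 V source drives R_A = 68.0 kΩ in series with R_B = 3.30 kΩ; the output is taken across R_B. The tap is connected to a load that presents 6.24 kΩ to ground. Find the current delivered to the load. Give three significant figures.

R_B‖R_L = 2.158 kΩ; V_out = 29.7 × 2.158/70.16 = 0.9137 V.
I_L = V_out / R_L = 0.9137 / 6.24 kΩ = 0.146 mA.

I_L ≈ 0.146 mA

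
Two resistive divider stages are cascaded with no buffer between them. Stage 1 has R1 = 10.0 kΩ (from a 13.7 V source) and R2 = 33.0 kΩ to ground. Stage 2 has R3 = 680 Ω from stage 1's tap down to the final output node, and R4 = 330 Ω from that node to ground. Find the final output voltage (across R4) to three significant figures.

Stage 2 presents R3+R4 = 1010 Ω as a load on stage 1's tap.
Stage 1's lower leg becomes R2‖(R3+R4) = 980.0 Ω, so V_mid = 13.7 × 980.0/10980 = 1.223 V.
Stage 2 is itself unloaded: V_out = V_mid × R4/(R3+R4) = 1.223 × 330/1010 = 0.400 V.

V_out ≈ 0.400 V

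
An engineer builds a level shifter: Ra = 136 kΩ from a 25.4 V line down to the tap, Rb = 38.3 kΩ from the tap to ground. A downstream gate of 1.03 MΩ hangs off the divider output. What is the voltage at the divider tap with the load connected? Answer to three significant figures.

The load sits in parallel with Rb: Rb‖R_L = (38.3 × 1030) / (38.3 + 1030) = 36.93 kΩ.
V_out = 25.4 × 36.93 / (136 + 36.93) = 25.4 × 36.93/172.9 = 5.42 V.
(Unloaded it would have been 5.58 V.)

V_out ≈ 5.42 V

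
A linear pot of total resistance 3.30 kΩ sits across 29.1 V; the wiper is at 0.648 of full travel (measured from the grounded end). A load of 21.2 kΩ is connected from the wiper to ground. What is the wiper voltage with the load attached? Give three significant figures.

V ≈ 18.2 V

The wiper splits the pot into (1−α)R = 1.162 kΩ above and αR = 2.138 kΩ below.
Lower section ‖ load = 1.942 kΩ.
V_wiper = 29.1 × 1.942/(1.162 + 1.942) = 18.2 V.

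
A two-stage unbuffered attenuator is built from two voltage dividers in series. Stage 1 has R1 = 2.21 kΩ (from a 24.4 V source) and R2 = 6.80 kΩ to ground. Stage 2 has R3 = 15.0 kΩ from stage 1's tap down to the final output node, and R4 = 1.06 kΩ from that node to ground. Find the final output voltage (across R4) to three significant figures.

V_out ≈ 1.10 V

Stage 2 presents R3+R4 = 16.06 kΩ as a load on stage 1's tap.
Stage 1's lower leg becomes R2‖(R3+R4) = 4.777 kΩ, so V_mid = 24.4 × 4.777/6.987 = 16.68 V.
Stage 2 is itself unloaded: V_out = V_mid × R4/(R3+R4) = 16.68 × 1.06/16.06 = 1.10 V.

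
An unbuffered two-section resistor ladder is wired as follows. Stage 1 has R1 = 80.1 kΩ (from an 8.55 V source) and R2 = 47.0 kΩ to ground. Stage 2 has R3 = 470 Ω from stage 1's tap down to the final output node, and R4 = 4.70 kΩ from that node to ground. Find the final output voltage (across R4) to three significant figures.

Stage 2 presents R3+R4 = 5170 Ω as a load on stage 1's tap.
Stage 1's lower leg becomes R2‖(R3+R4) = 4658 Ω, so V_mid = 8.55 × 4658/84760 = 0.4698 V.
Stage 2 is itself unloaded: V_out = V_mid × R4/(R3+R4) = 0.4698 × 4700/5170 = 0.427 V.

V_out ≈ 0.427 V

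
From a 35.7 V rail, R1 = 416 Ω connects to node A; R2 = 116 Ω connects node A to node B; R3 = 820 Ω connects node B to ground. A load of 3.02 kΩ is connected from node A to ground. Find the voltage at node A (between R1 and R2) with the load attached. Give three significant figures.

V ≈ 22.6 V

Below node A the series string R2+R3 = 936.0 Ω sits in parallel with the 3020 Ω load: 714.5 Ω.
V_A = 35.7 × 714.5/(416 + 714.5) = 22.6 V.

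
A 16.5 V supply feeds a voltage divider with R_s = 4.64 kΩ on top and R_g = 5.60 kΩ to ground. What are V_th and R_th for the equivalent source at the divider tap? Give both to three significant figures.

V_th = 9.02 V, R_th = 2.54 kΩ

V_th is the open-circuit tap voltage: 16.5 × 5.60/(4.64 + 5.60) = 9.02 V.
With the supply zeroed, R_s and R_g appear in parallel from the tap: R_th = R_s‖R_g = (4.64 × 5.60)/10.24 = 2.54 kΩ.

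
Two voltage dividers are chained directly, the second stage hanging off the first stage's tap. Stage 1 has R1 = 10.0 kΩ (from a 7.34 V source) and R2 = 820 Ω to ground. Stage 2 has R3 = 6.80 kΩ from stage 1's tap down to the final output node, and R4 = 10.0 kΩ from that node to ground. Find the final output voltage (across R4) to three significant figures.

Stage 2 presents R3+R4 = 16800 Ω as a load on stage 1's tap.
Stage 1's lower leg becomes R2‖(R3+R4) = 781.8 Ω, so V_mid = 7.34 × 781.8/10780 = 0.5323 V.
Stage 2 is itself unloaded: V_out = V_mid × R4/(R3+R4) = 0.5323 × 10000/16800 = 0.317 V.

V_out ≈ 0.317 V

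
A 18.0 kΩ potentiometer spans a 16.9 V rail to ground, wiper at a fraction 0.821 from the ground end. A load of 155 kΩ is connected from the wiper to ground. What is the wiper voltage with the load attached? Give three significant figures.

The wiper splits the pot into (1−α)R = 3.222 kΩ above and αR = 14.78 kΩ below.
Lower section ‖ load = 13.49 kΩ.
V_wiper = 16.9 × 13.49/(3.222 + 13.49) = 13.6 V.

V ≈ 13.6 V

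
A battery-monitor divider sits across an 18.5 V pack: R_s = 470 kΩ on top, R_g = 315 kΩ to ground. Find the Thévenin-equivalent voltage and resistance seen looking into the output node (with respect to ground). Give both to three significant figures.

V_th is the open-circuit tap voltage: 18.5 × 315/(470 + 315) = 7.42 V.
With the supply zeroed, R_s and R_g appear in parallel from the tap: R_th = R_s‖R_g = (470 × 315)/785.0 = 189 kΩ.

V_th = 7.42 V, R_th = 189 kΩ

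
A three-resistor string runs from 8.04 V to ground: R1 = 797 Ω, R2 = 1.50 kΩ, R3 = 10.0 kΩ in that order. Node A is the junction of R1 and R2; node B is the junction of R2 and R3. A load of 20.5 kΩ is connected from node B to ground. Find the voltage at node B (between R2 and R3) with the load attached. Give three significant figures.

V ≈ 5.99 V

At node B, R3 is in parallel with the load: R3‖R_L = 6721 Ω.
Below node A the resistance is R2 + (R3‖R_L) = 8221 Ω, so V_A = 8.04 × 8221/9018 = 7.329 V.
Then V_B = V_A × (R3‖R_L)/(R2 + R3‖R_L) = 7.329 × 6721/8221 = 5.99 V.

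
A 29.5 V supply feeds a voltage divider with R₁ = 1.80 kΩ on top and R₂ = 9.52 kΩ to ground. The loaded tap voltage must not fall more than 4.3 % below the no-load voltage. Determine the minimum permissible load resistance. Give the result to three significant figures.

R_L(min) ≈ 33.7 kΩ

Output resistance R_th = R₁‖R₂ = (1.80 × 9.52)/11.32 = 1.514 kΩ.
The fractional drop is R_th/(R_th + R_L); requiring this ≤ 0.0430 gives R_L ≥ R_th(1/0.0430 − 1) = 1.514 × 22.26 = 33.7 kΩ.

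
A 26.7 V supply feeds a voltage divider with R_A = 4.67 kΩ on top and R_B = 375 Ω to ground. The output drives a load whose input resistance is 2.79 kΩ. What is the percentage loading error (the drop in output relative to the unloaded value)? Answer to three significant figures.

Unloaded V = 26.7 × 375/5045 = 1.9846 V.
Loaded: R_B‖R_L = 330.6 Ω, giving V = 26.7 × 330.6/5001 = 1.7650 V.
Drop = (1.9846 − 1.7650) / 1.9846 = 11.1 %.

11.1 %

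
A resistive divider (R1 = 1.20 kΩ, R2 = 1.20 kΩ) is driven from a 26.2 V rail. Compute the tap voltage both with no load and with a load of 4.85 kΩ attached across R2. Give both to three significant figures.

Open-circuit: V = 26.2 × 1.20/(1.20 + 1.20) = 13.1 V.
With the load, R2 becomes R2‖R_L = 0.9620 kΩ, so V = 26.2 × 0.9620/2.162 = 11.7 V.

Unloaded: 13.1 V; loaded: 11.7 V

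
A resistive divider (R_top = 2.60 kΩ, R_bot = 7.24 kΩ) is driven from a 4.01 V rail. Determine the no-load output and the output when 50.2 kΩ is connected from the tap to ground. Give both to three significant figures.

Unloaded: 2.95 V; loaded: 2.84 V

Open-circuit: V = 4.01 × 7.24/(2.60 + 7.24) = 2.95 V.
With the load, R_bot becomes R_bot‖R_L = 6.327 kΩ, so V = 4.01 × 6.327/8.927 = 2.84 V.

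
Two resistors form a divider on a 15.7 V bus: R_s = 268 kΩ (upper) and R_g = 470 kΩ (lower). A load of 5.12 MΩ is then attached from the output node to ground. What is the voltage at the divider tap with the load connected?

V_out ≈ 9.68 V

The load sits in parallel with R_g: R_g‖R_L = (470 × 5120) / (470 + 5120) = 430.5 kΩ.
V_out = 15.7 × 430.5 / (268 + 430.5) = 15.7 × 430.5/698.5 = 9.68 V.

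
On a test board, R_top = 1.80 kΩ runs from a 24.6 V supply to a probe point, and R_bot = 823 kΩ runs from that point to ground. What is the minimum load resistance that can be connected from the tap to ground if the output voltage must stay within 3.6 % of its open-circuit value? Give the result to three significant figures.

Output resistance R_th = R_top‖R_bot = (1.80 × 823)/824.8 = 1.796 kΩ.
The fractional drop is R_th/(R_th + R_L); requiring this ≤ 0.0360 gives R_L ≥ R_th(1/0.0360 − 1) = 1.796 × 26.78 = 48.1 kΩ.

R_L(min) ≈ 48.1 kΩ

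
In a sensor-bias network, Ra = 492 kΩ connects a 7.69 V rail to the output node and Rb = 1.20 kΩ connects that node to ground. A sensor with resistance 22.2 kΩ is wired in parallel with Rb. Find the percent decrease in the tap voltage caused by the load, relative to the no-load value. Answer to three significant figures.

The divider's output (Thévenin) resistance is Ra‖Rb = 1.197 kΩ.
Fractional drop under load = R_th/(R_th + R_L) = 1.197 / (1.197 + 22.2) = 0.05116.
So the output falls by 5.12 %.

5.12 %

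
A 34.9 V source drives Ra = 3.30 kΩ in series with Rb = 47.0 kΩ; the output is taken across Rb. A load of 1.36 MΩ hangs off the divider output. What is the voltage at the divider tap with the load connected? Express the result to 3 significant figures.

V_out ≈ 32.5 V

The load sits in parallel with Rb: Rb‖R_L = (47.0 × 1360) / (47.0 + 1360) = 45.43 kΩ.
V_out = 34.9 × 45.43 / (3.30 + 45.43) = 34.9 × 45.43/48.73 = 32.5 V.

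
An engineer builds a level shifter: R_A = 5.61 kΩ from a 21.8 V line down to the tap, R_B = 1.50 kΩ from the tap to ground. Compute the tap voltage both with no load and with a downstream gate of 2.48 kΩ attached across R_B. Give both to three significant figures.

Unloaded: 4.60 V; loaded: 3.11 V

Open-circuit: V = 21.8 × 1.50/(5.61 + 1.50) = 4.60 V.
With the load, R_B becomes R_B‖R_L = 0.9347 kΩ, so V = 21.8 × 0.9347/6.545 = 3.11 V.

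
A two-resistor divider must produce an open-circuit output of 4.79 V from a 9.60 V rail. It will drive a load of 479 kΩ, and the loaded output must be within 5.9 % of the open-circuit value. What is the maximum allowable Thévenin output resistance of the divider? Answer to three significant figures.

R_th ≤ 30.0 kΩ

Loading drop = R_th/(R_th + R_L) ≤ 0.0590, so R_th ≤ R_L · ε/(1−ε) = 479 kΩ × 0.0590/0.9410 = 30.0 kΩ.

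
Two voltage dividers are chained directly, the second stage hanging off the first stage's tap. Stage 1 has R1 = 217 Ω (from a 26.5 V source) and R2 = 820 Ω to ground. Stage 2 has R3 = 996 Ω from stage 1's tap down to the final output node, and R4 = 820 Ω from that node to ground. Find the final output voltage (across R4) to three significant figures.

Stage 2 presents R3+R4 = 1816 Ω as a load on stage 1's tap.
Stage 1's lower leg becomes R2‖(R3+R4) = 564.9 Ω, so V_mid = 26.5 × 564.9/781.9 = 19.15 V.
Stage 2 is itself unloaded: V_out = V_mid × R4/(R3+R4) = 19.15 × 820/1816 = 8.65 V.

V_out ≈ 8.65 V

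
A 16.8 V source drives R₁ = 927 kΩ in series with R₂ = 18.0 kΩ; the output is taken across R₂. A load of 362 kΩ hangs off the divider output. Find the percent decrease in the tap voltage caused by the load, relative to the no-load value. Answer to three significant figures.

4.65 %

The divider's output (Thévenin) resistance is R₁‖R₂ = 17.66 kΩ.
Fractional drop under load = R_th/(R_th + R_L) = 17.66 / (17.66 + 362) = 0.04651.
So the output falls by 4.65 %.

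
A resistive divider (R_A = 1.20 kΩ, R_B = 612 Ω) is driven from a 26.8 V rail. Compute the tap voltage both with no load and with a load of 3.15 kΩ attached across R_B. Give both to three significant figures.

Open-circuit: V = 26.8 × 612/(1200 + 612) = 9.05 V.
With the load, R_B becomes R_B‖R_L = 512.4 Ω, so V = 26.8 × 512.4/1712 = 8.02 V.

Unloaded: 9.05 V; loaded: 8.02 V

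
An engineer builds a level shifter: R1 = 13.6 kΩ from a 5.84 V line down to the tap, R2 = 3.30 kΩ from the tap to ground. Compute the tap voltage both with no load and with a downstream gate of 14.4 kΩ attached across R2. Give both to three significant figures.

Open-circuit: V = 5.84 × 3.30/(13.6 + 3.30) = 1.14 V.
With the load, R2 becomes R2‖R_L = 2.685 kΩ, so V = 5.84 × 2.685/16.28 = 0.963 V.

Unloaded: 1.14 V; loaded: 0.963 V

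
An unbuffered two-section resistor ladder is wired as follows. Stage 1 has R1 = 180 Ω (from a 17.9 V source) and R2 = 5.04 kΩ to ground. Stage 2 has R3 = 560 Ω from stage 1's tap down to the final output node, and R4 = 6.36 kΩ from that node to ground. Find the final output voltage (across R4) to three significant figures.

Stage 2 presents R3+R4 = 6920 Ω as a load on stage 1's tap.
Stage 1's lower leg becomes R2‖(R3+R4) = 2916 Ω, so V_mid = 17.9 × 2916/3096 = 16.86 V.
Stage 2 is itself unloaded: V_out = V_mid × R4/(R3+R4) = 16.86 × 6360/6920 = 15.5 V.

V_out ≈ 15.5 V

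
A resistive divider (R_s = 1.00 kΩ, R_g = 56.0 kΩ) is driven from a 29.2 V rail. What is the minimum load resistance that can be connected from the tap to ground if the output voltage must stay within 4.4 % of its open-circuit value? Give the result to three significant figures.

R_L(min) ≈ 21.3 kΩ

Output resistance R_th = R_s‖R_g = (1000 × 56000)/57000 = 982.5 Ω.
The fractional drop is R_th/(R_th + R_L); requiring this ≤ 0.0440 gives R_L ≥ R_th(1/0.0440 − 1) = 982.5 × 21.73 = 21.3 kΩ.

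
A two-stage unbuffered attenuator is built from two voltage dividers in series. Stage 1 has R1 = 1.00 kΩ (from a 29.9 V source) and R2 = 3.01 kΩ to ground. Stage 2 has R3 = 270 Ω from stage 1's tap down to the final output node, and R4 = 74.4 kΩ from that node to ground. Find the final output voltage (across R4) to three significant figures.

Stage 2 presents R3+R4 = 74670 Ω as a load on stage 1's tap.
Stage 1's lower leg becomes R2‖(R3+R4) = 2893 Ω, so V_mid = 29.9 × 2893/3893 = 22.22 V.
Stage 2 is itself unloaded: V_out = V_mid × R4/(R3+R4) = 22.22 × 74400/74670 = 22.1 V.

V_out ≈ 22.1 V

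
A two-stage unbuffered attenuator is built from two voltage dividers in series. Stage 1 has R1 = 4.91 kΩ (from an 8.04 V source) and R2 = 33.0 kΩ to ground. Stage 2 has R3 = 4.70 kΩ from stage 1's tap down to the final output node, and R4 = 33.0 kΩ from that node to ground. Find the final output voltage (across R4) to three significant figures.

Stage 2 presents R3+R4 = 37.70 kΩ as a load on stage 1's tap.
Stage 1's lower leg becomes R2‖(R3+R4) = 17.60 kΩ, so V_mid = 8.04 × 17.60/22.51 = 6.286 V.
Stage 2 is itself unloaded: V_out = V_mid × R4/(R3+R4) = 6.286 × 33.0/37.70 = 5.50 V.

V_out ≈ 5.50 V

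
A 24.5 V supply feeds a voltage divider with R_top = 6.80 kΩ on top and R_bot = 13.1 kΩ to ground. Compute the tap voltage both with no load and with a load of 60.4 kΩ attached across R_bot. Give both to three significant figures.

Unloaded: 16.1 V; loaded: 15.0 V

Open-circuit: V = 24.5 × 13.1/(6.80 + 13.1) = 16.1 V.
With the load, R_bot becomes R_bot‖R_L = 10.77 kΩ, so V = 24.5 × 10.77/17.57 = 15.0 V.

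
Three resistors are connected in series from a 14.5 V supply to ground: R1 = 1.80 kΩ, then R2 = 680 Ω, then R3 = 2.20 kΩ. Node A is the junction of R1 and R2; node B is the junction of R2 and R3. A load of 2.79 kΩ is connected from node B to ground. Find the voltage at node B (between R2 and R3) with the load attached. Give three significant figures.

At node B, R3 is in parallel with the load: R3‖R_L = 1230 Ω.
Below node A the resistance is R2 + (R3‖R_L) = 1910 Ω, so V_A = 14.5 × 1910/3710 = 7.465 V.
Then V_B = V_A × (R3‖R_L)/(R2 + R3‖R_L) = 7.465 × 1230/1910 = 4.81 V.

V ≈ 4.81 V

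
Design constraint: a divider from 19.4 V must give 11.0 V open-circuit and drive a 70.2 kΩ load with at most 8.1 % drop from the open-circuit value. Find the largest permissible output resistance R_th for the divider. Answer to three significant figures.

R_th ≤ 6.19 kΩ

Loading drop = R_th/(R_th + R_L) ≤ 0.0810, so R_th ≤ R_L · ε/(1−ε) = 70.2 kΩ × 0.0810/0.9190 = 6.19 kΩ.
(Any R1, R2 with R2/(R1+R2) = 0.567 and R1‖R2 ≤ 6.19 kΩ will meet the spec.)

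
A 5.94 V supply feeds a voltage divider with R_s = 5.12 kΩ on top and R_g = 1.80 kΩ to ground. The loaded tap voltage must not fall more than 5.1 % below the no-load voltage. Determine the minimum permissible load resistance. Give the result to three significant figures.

R_L(min) ≈ 24.8 kΩ

Output resistance R_th = R_s‖R_g = (5.12 × 1.80)/6.920 = 1.332 kΩ.
The fractional drop is R_th/(R_th + R_L); requiring this ≤ 0.0510 gives R_L ≥ R_th(1/0.0510 − 1) = 1.332 × 18.61 = 24.8 kΩ.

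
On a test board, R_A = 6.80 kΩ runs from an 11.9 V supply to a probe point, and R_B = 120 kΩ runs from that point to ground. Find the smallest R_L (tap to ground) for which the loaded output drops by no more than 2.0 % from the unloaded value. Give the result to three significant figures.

R_L(min) ≈ 315 kΩ

Output resistance R_th = R_A‖R_B = (6.80 × 120)/126.8 = 6.435 kΩ.
The fractional drop is R_th/(R_th + R_L); requiring this ≤ 0.0200 gives R_L ≥ R_th(1/0.0200 − 1) = 6.435 × 49.00 = 315 kΩ.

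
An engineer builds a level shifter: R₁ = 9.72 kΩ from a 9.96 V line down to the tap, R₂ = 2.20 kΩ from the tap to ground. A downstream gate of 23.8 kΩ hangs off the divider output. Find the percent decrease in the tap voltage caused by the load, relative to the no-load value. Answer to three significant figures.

The divider's output (Thévenin) resistance is R₁‖R₂ = 1.794 kΩ.
Fractional drop under load = R_th/(R_th + R_L) = 1.794 / (1.794 + 23.8) = 0.07009.
So the output falls by 7.01 %.

7.01 %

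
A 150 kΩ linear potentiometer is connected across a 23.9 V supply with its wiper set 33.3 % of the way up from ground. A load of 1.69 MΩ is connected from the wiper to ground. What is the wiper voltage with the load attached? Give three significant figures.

V ≈ 7.80 V

The wiper splits the pot into (1−α)R = 100.0 kΩ above and αR = 49.95 kΩ below.
Lower section ‖ load = 48.52 kΩ.
V_wiper = 23.9 × 48.52/(100.0 + 48.52) = 7.80 V.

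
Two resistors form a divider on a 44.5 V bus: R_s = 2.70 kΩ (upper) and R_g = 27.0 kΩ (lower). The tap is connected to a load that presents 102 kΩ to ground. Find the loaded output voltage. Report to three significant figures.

V_out ≈ 39.5 V

The load sits in parallel with R_g: R_g‖R_L = (27.0 × 102) / (27.0 + 102) = 21.35 kΩ.
V_out = 44.5 × 21.35 / (2.70 + 21.35) = 44.5 × 21.35/24.05 = 39.5 V.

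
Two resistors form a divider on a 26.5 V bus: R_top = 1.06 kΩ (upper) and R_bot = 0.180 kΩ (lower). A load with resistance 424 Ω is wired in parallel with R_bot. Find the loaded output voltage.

The load sits in parallel with R_bot: R_bot‖R_L = (180 × 424) / (180 + 424) = 126.4 Ω.
V_out = 26.5 × 126.4 / (1060 + 126.4) = 26.5 × 126.4/1186 = 2.82 V.

V_out ≈ 2.82 V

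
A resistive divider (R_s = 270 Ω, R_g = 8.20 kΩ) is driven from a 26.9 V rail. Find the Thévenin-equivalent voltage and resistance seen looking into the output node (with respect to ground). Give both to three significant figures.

V_th = 26.0 V, R_th = 261 Ω

V_th is the open-circuit tap voltage: 26.9 × 8200/(270 + 8200) = 26.0 V.
With the supply zeroed, R_s and R_g appear in parallel from the tap: R_th = R_s‖R_g = (270 × 8200)/8470 = 261 Ω.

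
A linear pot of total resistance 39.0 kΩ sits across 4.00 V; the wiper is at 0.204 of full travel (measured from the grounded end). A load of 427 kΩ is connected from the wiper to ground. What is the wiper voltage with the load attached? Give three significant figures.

V ≈ 0.804 V

The wiper splits the pot into (1−α)R = 31.04 kΩ above and αR = 7.956 kΩ below.
Lower section ‖ load = 7.810 kΩ.
V_wiper = 4.00 × 7.810/(31.04 + 7.810) = 0.804 V.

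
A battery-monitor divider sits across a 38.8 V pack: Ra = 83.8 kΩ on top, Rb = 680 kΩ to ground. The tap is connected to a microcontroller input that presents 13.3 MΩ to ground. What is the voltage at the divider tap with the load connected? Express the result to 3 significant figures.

V_out ≈ 34.4 V

The load sits in parallel with Rb: Rb‖R_L = (680 × 13300) / (680 + 13300) = 646.9 kΩ.
V_out = 38.8 × 646.9 / (83.8 + 646.9) = 38.8 × 646.9/730.7 = 34.4 V.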